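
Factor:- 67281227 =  - 13^1*383^1*13513^1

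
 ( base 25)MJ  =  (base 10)569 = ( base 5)4234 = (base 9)702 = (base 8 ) 1071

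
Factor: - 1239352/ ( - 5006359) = 2^3*53^1*79^1 * 269^ ( - 1 )*503^( - 1) =33496/135307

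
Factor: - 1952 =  - 2^5*61^1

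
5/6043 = 5/6043 =0.00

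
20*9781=195620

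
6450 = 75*86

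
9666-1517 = 8149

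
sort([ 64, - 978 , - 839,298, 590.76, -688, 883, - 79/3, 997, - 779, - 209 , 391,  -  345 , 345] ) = [ - 978, - 839, - 779,  -  688, - 345, - 209, - 79/3,64,  298, 345, 391,590.76, 883, 997 ]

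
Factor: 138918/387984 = 2^( - 3)*13^2 *59^(-1 )= 169/472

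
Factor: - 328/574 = -4/7= - 2^2*7^ ( - 1 ) 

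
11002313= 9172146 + 1830167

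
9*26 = 234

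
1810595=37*48935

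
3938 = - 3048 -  - 6986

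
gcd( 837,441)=9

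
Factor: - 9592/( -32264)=11/37 = 11^1*37^( - 1 ) 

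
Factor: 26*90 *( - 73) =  - 2^2*3^2*5^1*13^1*73^1 = - 170820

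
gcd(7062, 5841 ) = 33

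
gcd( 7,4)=1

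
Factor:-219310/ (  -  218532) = 2^(-1) * 3^ (-1)*5^1*7^1 * 13^1 * 241^1*18211^( - 1) = 109655/109266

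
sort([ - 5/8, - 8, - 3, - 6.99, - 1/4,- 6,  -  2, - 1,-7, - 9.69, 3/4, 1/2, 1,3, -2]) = [ - 9.69, - 8,-7 , - 6.99, - 6,-3, - 2,  -  2,-1, - 5/8,-1/4, 1/2, 3/4,1 , 3 ]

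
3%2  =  1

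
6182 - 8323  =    -  2141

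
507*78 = 39546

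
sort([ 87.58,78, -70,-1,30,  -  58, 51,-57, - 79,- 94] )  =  [ - 94,  -  79, - 70, - 58,  -  57, - 1, 30,51,78,87.58]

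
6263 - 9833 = -3570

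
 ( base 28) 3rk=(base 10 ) 3128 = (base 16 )C38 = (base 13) 1568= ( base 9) 4255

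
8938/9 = 993 + 1/9 = 993.11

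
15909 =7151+8758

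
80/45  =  1+ 7/9 = 1.78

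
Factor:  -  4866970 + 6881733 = 2014763^1 = 2014763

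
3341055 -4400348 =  - 1059293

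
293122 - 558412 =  - 265290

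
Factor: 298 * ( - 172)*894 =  - 2^4*3^1*43^1*149^2= - 45822864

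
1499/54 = 27 + 41/54 = 27.76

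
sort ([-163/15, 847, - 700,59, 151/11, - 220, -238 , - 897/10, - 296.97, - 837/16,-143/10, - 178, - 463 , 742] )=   [-700,-463,-296.97, - 238,  -  220,  -  178 ,-897/10, - 837/16, - 143/10,-163/15, 151/11, 59, 742,847]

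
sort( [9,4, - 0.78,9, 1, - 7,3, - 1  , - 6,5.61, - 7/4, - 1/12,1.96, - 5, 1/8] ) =[ -7, - 6, - 5, - 7/4, - 1, - 0.78, - 1/12,1/8,1, 1.96,3,4,5.61,9, 9]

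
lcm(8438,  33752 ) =33752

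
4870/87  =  55 + 85/87 = 55.98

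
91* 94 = 8554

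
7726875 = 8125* 951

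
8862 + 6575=15437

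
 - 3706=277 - 3983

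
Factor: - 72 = - 2^3*3^2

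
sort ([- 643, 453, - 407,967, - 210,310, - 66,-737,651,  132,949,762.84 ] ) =[-737 , - 643, - 407, - 210 , - 66,132 , 310, 453,  651, 762.84,949,967] 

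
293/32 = 293/32 = 9.16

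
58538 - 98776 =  - 40238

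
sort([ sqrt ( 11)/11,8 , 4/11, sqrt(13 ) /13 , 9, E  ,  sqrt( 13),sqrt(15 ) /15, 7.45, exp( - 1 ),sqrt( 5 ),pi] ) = [ sqrt( 15) /15 , sqrt( 13)/13, sqrt (11)/11 , 4/11,  exp( - 1),sqrt( 5 ) , E,pi , sqrt(13) , 7.45,8, 9]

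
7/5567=7/5567 = 0.00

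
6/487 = 6/487 = 0.01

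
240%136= 104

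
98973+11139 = 110112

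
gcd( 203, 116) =29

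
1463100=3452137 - 1989037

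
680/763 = 680/763 =0.89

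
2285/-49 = - 2285/49 = -  46.63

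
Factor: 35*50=2^1*5^3 * 7^1= 1750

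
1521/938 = 1521/938 =1.62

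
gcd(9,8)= 1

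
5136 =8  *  642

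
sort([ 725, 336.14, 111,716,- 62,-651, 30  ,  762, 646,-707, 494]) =[-707, - 651, - 62, 30, 111, 336.14, 494,646, 716, 725, 762]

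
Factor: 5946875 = 5^5*11^1 * 173^1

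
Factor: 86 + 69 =5^1*31^1 = 155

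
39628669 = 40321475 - 692806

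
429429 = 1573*273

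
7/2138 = 7/2138 = 0.00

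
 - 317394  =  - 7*45342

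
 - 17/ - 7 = 17/7 = 2.43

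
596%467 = 129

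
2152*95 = 204440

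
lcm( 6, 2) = 6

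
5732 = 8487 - 2755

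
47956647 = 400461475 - 352504828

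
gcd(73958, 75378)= 2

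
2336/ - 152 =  - 292/19 = - 15.37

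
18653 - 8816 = 9837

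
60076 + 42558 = 102634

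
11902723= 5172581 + 6730142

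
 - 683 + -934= - 1617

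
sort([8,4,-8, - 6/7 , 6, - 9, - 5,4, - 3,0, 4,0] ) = [-9, - 8, - 5,- 3, - 6/7,0, 0,4,4, 4, 6, 8]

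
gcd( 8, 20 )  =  4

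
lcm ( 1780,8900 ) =8900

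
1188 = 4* 297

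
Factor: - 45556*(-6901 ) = 2^2*7^1*67^1*103^1*1627^1  =  314381956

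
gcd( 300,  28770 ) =30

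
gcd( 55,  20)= 5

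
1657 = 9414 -7757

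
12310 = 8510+3800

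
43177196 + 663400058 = 706577254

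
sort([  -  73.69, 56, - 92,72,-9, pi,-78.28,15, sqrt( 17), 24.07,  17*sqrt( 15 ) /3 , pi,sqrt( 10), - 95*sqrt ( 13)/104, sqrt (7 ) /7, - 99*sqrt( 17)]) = [ - 99*sqrt( 17),-92, - 78.28, - 73.69,-9,-95*sqrt (13 )/104, sqrt( 7) /7,pi,  pi,sqrt(10 ),sqrt ( 17 ),  15, 17*sqrt( 15)/3, 24.07, 56,72]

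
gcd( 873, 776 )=97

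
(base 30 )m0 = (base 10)660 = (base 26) pa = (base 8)1224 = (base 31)L9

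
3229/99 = 3229/99 = 32.62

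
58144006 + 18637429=76781435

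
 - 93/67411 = - 1  +  67318/67411 = - 0.00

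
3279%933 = 480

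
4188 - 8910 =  - 4722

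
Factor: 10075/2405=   5^1 * 31^1*37^( - 1) = 155/37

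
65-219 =-154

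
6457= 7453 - 996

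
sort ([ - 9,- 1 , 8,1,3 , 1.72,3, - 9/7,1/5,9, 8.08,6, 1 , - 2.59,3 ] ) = [ - 9, - 2.59, - 9/7, - 1,1/5, 1, 1, 1.72,3, 3,3,6,8, 8.08,  9]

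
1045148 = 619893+425255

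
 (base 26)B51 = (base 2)1110110001111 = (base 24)D37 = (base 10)7567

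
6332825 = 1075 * 5891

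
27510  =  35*786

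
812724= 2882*282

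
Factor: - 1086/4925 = - 2^1 * 3^1*5^(- 2)*181^1*197^(-1)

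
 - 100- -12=-88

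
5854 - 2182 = 3672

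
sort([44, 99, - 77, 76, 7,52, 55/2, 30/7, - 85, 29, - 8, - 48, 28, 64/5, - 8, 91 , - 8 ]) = [- 85, - 77, - 48, - 8, - 8, - 8, 30/7, 7, 64/5,55/2,28, 29, 44, 52,  76, 91,99] 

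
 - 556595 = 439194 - 995789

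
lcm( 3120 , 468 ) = 9360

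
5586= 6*931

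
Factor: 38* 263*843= 2^1 *3^1*19^1*263^1 * 281^1 = 8424942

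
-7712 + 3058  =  - 4654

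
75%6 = 3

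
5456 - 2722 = 2734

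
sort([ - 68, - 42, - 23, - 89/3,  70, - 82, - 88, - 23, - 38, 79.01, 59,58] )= [ - 88, - 82, - 68, - 42,-38, - 89/3, - 23 ,- 23, 58,59,70, 79.01]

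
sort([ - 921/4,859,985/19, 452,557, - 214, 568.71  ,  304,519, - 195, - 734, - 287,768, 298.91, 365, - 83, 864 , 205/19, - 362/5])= [ - 734, - 287, - 921/4, - 214, - 195,  -  83, - 362/5  ,  205/19, 985/19, 298.91, 304,365, 452,519, 557,568.71,768,859,  864 ] 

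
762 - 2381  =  - 1619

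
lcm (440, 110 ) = 440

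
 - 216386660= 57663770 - 274050430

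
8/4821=8/4821= 0.00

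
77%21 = 14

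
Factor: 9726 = 2^1 * 3^1*1621^1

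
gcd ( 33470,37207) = 1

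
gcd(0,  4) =4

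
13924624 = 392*35522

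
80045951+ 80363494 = 160409445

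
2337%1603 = 734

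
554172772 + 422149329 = 976322101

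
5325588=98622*54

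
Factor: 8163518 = 2^1*11^1*371069^1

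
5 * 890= 4450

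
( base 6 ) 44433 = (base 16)1845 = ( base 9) 8463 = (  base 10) 6213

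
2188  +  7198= 9386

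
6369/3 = 2123 =2123.00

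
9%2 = 1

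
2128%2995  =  2128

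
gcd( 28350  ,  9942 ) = 6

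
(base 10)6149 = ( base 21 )DJH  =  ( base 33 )5lb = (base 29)791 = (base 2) 1100000000101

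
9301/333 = 9301/333 = 27.93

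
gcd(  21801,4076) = 1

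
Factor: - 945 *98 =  - 2^1*3^3*5^1*7^3 = -92610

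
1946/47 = 41  +  19/47 = 41.40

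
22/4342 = 11/2171 = 0.01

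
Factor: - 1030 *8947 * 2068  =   - 2^3 *5^1*11^1 * 23^1 * 47^1*103^1 *389^1 = - 19057467880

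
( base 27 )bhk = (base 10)8498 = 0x2132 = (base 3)102122202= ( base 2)10000100110010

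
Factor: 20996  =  2^2 * 29^1*181^1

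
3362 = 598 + 2764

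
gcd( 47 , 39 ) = 1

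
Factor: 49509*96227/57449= 3^2*7^( - 1)*29^( - 1 ) * 41^1*283^( - 1 )*2347^1*5501^1  =  4764102543/57449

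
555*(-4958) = -2751690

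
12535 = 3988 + 8547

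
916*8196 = 7507536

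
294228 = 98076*3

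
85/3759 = 85/3759 = 0.02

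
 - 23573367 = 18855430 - 42428797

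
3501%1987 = 1514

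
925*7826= 7239050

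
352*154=54208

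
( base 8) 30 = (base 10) 24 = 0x18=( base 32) o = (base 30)O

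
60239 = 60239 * 1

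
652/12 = 163/3 = 54.33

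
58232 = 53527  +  4705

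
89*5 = 445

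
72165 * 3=216495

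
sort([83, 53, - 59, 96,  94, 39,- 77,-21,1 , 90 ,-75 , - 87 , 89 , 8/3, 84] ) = [ - 87 , - 77,-75, - 59, - 21, 1, 8/3 , 39,53,83,84,89, 90  ,  94,96]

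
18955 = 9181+9774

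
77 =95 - 18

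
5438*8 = 43504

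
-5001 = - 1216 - 3785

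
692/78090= 346/39045 = 0.01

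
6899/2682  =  2+1535/2682=2.57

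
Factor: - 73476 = - 2^2*3^2*13^1 * 157^1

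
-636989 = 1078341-1715330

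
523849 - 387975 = 135874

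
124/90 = 62/45 = 1.38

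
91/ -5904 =  -  1 + 5813/5904 = -  0.02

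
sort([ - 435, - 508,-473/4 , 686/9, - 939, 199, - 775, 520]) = [ - 939, - 775, - 508,-435,-473/4,686/9, 199, 520]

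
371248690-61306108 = 309942582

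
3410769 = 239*14271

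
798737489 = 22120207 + 776617282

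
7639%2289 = 772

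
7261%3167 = 927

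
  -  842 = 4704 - 5546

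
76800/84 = 914 + 2/7= 914.29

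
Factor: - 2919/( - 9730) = 2^( - 1)*3^1*5^( - 1) = 3/10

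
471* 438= 206298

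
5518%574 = 352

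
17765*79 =1403435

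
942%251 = 189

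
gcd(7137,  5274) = 9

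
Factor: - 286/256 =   -  2^( - 7 )*11^1*13^1 = - 143/128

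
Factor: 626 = 2^1 * 313^1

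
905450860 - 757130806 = 148320054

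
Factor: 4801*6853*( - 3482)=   -  114562162946 = - 2^1*7^1*11^1*89^1*1741^1*4801^1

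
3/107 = 3/107 = 0.03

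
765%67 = 28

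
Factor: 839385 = 3^2*5^1*23^1*811^1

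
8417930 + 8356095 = 16774025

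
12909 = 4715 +8194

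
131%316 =131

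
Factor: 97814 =2^1*48907^1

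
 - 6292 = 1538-7830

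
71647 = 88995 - 17348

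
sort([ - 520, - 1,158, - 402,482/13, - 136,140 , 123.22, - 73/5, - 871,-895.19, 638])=[ - 895.19, - 871, - 520 , - 402, - 136,- 73/5,- 1,482/13 , 123.22, 140,158,638 ] 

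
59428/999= 59 + 487/999 =59.49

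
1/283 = 1/283 = 0.00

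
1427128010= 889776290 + 537351720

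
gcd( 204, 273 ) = 3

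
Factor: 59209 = 59209^1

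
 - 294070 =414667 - 708737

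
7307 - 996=6311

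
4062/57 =71 + 5/19 = 71.26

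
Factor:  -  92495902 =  - 2^1 *97^1 * 476783^1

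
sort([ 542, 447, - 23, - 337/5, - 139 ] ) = [ - 139, -337/5 , - 23, 447,  542] 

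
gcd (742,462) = 14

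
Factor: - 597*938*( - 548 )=306872328 = 2^3*3^1*7^1*67^1 * 137^1*199^1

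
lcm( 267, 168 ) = 14952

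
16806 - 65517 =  -48711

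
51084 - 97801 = -46717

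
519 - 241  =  278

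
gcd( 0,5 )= 5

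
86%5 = 1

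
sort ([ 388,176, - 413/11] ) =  [ -413/11 , 176, 388]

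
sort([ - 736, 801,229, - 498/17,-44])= [ - 736, - 44, - 498/17,229, 801] 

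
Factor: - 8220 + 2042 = - 2^1*3089^1 =- 6178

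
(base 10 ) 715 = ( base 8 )1313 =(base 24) 15J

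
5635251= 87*64773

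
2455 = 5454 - 2999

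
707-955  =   - 248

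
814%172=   126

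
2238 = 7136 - 4898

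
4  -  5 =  - 1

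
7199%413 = 178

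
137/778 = 137/778 = 0.18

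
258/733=258/733 = 0.35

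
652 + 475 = 1127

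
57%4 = 1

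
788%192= 20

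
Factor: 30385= 5^1*59^1 * 103^1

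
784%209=157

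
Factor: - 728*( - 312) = 2^6*3^1*7^1*13^2 = 227136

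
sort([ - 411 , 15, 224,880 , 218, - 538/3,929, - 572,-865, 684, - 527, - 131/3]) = [ - 865, - 572, - 527, - 411, - 538/3, - 131/3,15, 218, 224, 684, 880, 929] 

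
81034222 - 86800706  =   - 5766484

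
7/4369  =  7/4369 = 0.00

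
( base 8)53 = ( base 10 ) 43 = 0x2b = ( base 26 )1H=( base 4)223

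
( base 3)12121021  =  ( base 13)1B22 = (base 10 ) 4084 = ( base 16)FF4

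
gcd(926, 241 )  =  1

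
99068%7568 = 684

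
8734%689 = 466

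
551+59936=60487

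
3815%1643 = 529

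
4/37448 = 1/9362 = 0.00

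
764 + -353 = 411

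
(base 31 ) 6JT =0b1100011110000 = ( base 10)6384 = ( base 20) fj4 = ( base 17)1519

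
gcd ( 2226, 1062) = 6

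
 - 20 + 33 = 13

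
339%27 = 15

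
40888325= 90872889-49984564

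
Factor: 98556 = 2^2 * 3^1  *43^1 * 191^1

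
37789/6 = 37789/6 = 6298.17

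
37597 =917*41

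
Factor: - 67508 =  - 2^2* 7^1*2411^1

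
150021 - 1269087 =-1119066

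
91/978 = 91/978 = 0.09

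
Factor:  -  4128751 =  - 11^1*375341^1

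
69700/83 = 839 + 63/83 =839.76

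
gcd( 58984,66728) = 8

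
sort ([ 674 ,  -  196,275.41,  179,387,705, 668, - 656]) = [ - 656, - 196, 179,  275.41,387,668,674,705 ]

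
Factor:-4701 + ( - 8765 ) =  - 13466 = - 2^1*6733^1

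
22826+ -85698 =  - 62872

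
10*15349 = 153490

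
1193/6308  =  1193/6308 = 0.19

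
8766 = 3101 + 5665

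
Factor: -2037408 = -2^5*3^1*19^1*1117^1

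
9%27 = 9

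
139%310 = 139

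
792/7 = 113 + 1/7 =113.14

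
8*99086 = 792688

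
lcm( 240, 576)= 2880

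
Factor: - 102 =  - 2^1*3^1*17^1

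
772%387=385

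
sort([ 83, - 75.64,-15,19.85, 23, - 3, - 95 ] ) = [ - 95, - 75.64, - 15, - 3,19.85 , 23,83]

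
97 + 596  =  693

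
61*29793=1817373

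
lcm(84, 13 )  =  1092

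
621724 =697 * 892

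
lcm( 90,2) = 90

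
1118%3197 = 1118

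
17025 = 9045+7980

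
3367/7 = 481 =481.00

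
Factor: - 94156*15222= - 1433242632 = - 2^3*3^1*43^1*59^1*23539^1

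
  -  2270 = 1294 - 3564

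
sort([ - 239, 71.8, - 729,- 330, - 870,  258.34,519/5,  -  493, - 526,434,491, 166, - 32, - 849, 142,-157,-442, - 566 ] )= [- 870, - 849, - 729, - 566, - 526, - 493,-442, - 330, - 239,  -  157,-32,71.8, 519/5, 142, 166, 258.34 , 434,491 ]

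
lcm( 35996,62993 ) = 251972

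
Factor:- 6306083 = - 7^1*900869^1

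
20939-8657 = 12282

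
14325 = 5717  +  8608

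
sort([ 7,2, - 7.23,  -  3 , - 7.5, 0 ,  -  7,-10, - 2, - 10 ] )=[ - 10 , - 10, - 7.5, - 7.23, - 7, - 3, - 2 , 0, 2,7] 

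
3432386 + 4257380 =7689766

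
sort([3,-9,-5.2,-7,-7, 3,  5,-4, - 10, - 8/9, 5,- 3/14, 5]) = [  -  10, - 9, - 7, -7, -5.2,  -  4, - 8/9,  -  3/14 , 3,3,5, 5, 5]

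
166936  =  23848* 7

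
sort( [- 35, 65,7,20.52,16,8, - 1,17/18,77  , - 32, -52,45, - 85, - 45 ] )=[-85, - 52 , - 45, - 35, - 32, - 1 , 17/18,  7,8,16 , 20.52,45,65, 77]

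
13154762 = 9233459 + 3921303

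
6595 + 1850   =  8445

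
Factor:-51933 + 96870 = 3^2 * 4993^1  =  44937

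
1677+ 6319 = 7996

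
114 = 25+89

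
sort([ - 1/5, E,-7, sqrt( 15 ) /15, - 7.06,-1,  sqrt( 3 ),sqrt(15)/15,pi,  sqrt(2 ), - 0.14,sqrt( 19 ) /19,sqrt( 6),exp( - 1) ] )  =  [ - 7.06, -7,- 1, - 1/5, - 0.14, sqrt(19 ) /19, sqrt ( 15) /15,sqrt(15)/15 , exp( - 1 ), sqrt ( 2),sqrt(3 ),sqrt ( 6 ), E,pi] 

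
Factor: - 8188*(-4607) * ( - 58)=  - 2187882728 =-2^3*17^1*23^1 * 29^1 * 89^1 * 271^1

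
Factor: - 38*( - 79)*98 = 294196 = 2^2*7^2*19^1*79^1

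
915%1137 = 915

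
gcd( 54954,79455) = 3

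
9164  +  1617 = 10781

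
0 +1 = 1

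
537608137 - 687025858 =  - 149417721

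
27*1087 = 29349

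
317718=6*52953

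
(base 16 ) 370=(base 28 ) 13C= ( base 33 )qm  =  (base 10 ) 880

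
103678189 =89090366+14587823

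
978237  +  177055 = 1155292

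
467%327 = 140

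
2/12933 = 2/12933 = 0.00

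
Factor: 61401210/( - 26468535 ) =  - 2^1*13^1 * 181^ ( - 1 )*313^1 * 503^1*9749^( - 1) = - 4093414/1764569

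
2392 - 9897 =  - 7505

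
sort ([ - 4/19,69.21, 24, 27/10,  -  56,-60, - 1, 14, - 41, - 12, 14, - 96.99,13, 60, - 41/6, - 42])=[-96.99,-60, - 56,-42,- 41, - 12, - 41/6,-1 , - 4/19 , 27/10, 13,14, 14,  24, 60 , 69.21]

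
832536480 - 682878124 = 149658356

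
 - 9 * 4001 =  - 36009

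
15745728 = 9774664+5971064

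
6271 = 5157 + 1114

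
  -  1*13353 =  - 13353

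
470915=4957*95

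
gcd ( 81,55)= 1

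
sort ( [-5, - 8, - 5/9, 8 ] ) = [ - 8,  -  5, -5/9,  8] 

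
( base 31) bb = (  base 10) 352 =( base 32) b0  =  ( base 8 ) 540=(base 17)13c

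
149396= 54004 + 95392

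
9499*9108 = 86516892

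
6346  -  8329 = -1983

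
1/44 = 1/44 = 0.02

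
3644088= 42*86764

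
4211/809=5+166/809 = 5.21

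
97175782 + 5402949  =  102578731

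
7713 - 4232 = 3481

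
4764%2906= 1858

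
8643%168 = 75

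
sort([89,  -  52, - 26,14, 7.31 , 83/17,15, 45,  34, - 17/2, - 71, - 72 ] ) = [ - 72, - 71, - 52,- 26, - 17/2,83/17,7.31 , 14,15, 34,45,89] 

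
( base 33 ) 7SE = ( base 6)103345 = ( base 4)2011301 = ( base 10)8561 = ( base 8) 20561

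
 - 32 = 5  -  37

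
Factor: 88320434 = 2^1*2579^1 *17123^1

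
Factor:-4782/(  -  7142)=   2391/3571=3^1*797^1*3571^(  -  1)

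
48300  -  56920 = - 8620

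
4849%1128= 337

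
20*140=2800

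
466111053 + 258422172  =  724533225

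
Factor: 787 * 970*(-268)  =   - 2^3*5^1 * 67^1 * 97^1*787^1 = -  204588520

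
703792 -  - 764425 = 1468217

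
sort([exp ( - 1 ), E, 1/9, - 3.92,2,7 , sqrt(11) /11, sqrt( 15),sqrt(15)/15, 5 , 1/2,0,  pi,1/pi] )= [ - 3.92,0, 1/9, sqrt(15)/15,sqrt(11)/11 , 1/pi,exp(- 1),1/2,2,  E , pi,  sqrt( 15 ),5,7]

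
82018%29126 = 23766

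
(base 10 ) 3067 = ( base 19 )898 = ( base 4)233323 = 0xBFB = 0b101111111011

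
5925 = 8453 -2528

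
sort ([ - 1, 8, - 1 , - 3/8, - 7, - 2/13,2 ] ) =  [ - 7, - 1,  -  1, - 3/8 , - 2/13,2,8 ] 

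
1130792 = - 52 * (- 21746)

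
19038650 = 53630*355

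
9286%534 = 208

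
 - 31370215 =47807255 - 79177470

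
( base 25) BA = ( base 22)cl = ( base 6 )1153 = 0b100011101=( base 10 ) 285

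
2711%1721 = 990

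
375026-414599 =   -  39573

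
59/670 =59/670= 0.09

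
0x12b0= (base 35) 3VO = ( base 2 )1001010110000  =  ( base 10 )4784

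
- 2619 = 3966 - 6585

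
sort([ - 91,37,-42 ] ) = [ - 91,-42,  37]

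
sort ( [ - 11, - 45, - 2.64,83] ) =[  -  45, - 11, - 2.64,  83]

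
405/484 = 405/484 = 0.84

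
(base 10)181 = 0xB5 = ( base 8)265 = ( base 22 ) 85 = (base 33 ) 5g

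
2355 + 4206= 6561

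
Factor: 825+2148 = 2973=3^1*991^1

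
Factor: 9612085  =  5^1*7^2*39233^1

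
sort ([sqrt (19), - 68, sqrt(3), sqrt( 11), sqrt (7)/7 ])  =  [  -  68, sqrt( 7) /7, sqrt( 3), sqrt( 11 ), sqrt(19 )]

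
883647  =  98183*9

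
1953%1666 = 287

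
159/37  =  4 + 11/37 = 4.30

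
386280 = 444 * 870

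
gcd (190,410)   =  10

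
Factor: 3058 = 2^1*11^1 * 139^1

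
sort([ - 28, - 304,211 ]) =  [ - 304, - 28,211]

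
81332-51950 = 29382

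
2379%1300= 1079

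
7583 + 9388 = 16971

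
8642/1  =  8642= 8642.00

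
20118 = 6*3353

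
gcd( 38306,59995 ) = 1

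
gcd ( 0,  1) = 1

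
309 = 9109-8800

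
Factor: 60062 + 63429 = 123491^1 = 123491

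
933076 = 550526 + 382550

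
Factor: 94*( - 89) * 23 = -2^1*23^1*47^1*89^1 = - 192418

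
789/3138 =263/1046 =0.25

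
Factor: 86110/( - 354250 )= - 79/325 = - 5^(-2 )*13^ ( - 1)*79^1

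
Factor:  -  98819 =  - 7^1 *19^1*743^1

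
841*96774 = 81386934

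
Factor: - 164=- 2^2*41^1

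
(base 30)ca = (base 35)AK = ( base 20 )ia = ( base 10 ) 370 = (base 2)101110010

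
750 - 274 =476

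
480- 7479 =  - 6999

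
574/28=41/2  =  20.50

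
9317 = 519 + 8798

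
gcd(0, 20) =20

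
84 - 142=  -  58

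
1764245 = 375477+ 1388768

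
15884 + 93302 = 109186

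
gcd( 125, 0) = 125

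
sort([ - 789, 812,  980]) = [ -789,812, 980]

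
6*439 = 2634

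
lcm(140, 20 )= 140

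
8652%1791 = 1488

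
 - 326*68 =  - 22168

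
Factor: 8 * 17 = 136 = 2^3*17^1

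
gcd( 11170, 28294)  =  2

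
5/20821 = 5/20821 = 0.00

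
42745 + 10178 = 52923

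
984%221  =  100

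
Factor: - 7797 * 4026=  - 31390722=- 2^1*3^2*11^1 * 23^1 * 61^1 * 113^1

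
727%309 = 109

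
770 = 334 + 436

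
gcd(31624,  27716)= 4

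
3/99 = 1/33=0.03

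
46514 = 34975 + 11539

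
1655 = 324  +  1331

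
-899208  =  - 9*99912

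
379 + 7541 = 7920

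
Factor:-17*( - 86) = 2^1*17^1*43^1 = 1462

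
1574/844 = 1+365/422 = 1.86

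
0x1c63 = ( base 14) 2911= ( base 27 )9q4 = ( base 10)7267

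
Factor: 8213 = 43^1*191^1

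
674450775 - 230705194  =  443745581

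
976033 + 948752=1924785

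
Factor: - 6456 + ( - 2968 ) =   -  2^4 * 19^1*31^1 = -9424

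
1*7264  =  7264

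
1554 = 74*21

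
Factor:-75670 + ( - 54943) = -130613  =  - 7^1 * 47^1*397^1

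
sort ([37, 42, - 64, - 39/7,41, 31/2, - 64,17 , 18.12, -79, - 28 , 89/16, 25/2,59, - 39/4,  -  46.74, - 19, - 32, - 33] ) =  [ - 79,-64, - 64, - 46.74 , - 33,-32, - 28, - 19, - 39/4, - 39/7,89/16,25/2, 31/2,17,  18.12,37,41,42 , 59]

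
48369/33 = 16123/11 = 1465.73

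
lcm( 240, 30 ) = 240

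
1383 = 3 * 461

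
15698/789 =19 + 707/789 = 19.90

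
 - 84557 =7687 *( - 11 )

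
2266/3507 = 2266/3507 = 0.65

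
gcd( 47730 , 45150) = 1290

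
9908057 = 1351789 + 8556268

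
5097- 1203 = 3894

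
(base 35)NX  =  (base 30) RS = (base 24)1AM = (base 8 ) 1506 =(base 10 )838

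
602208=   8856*68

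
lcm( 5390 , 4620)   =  32340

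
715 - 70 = 645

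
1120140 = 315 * 3556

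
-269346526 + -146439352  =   - 415785878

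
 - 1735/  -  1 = 1735/1 = 1735.00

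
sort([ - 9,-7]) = [ - 9,-7] 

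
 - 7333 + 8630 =1297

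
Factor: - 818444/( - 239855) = 2^2*5^( - 1 ) * 7^(  -  2 )*11^1*19^1= 836/245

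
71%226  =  71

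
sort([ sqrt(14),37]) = [ sqrt (14 ),37]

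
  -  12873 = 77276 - 90149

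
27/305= 27/305 = 0.09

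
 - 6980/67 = -6980/67 = -104.18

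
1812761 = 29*62509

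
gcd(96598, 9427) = 1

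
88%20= 8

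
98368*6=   590208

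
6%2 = 0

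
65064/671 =96 + 648/671 = 96.97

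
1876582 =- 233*( - 8054)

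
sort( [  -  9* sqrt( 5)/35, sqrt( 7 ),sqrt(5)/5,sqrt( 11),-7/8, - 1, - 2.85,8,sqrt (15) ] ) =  [ - 2.85 , - 1, - 7/8,-9 * sqrt ( 5) /35,sqrt( 5)/5,sqrt (7), sqrt (11), sqrt( 15 ),8] 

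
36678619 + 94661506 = 131340125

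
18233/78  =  233+59/78 = 233.76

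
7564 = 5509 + 2055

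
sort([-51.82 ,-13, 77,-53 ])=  [ - 53, - 51.82,-13, 77] 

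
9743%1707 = 1208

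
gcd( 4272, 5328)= 48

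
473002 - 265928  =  207074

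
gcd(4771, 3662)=1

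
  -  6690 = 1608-8298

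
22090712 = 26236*842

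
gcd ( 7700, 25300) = 1100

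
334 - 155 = 179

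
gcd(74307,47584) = 1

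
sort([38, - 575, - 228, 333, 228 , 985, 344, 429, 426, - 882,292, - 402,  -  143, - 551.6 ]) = [ - 882 , - 575, - 551.6, - 402 , - 228,  -  143, 38 , 228, 292, 333, 344, 426, 429,985 ]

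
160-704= - 544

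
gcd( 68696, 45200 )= 8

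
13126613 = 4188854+8937759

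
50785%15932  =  2989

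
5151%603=327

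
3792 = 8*474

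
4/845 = 4/845 = 0.00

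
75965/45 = 15193/9= 1688.11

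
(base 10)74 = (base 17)46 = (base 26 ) 2m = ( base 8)112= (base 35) 24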